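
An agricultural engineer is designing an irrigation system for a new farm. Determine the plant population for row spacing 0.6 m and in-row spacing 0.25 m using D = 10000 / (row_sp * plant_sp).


D = 10000 / (row_sp * plant_sp)
  = 10000 / (0.6 * 0.25)
  = 10000 / 0.1500
  = 66666.67 plants/ha


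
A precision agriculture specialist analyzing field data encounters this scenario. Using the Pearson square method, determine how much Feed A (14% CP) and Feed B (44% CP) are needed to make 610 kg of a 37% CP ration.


parts_A = CP_b - target = 44 - 37 = 7
parts_B = target - CP_a = 37 - 14 = 23
total_parts = 7 + 23 = 30
Feed A = 610 * 7 / 30 = 142.33 kg
Feed B = 610 * 23 / 30 = 467.67 kg

142.33 kg


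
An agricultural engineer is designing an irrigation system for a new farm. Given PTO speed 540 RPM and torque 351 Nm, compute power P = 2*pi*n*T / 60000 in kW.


P = 2*pi*n*T / 60000
  = 2*pi * 540 * 351 / 60000
  = 1190914.94 / 60000
  = 19.85 kW


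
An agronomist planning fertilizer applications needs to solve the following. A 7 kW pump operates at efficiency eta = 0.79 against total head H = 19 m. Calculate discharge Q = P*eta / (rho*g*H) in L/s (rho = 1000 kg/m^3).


Q = (P * 1000 * eta) / (rho * g * H)
  = (7 * 1000 * 0.79) / (1000 * 9.81 * 19)
  = 5530 / 186390
  = 0.02967 m^3/s = 29.67 L/s


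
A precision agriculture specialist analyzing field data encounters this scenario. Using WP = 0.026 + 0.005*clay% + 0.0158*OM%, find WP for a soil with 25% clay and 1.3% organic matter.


WP = 0.026 + 0.005*25 + 0.0158*1.3
   = 0.026 + 0.1250 + 0.0205
   = 0.1715


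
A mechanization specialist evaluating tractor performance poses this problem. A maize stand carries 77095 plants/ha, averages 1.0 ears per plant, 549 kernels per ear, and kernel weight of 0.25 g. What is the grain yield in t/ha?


Y = density * ears * kernels * kw
  = 77095 * 1.0 * 549 * 0.25 g/ha
  = 10581288.75 g/ha
  = 10581.29 kg/ha = 10.58 t/ha


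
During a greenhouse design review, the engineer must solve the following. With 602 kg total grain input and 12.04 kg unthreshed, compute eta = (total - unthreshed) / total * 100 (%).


eta = (total - unthreshed) / total * 100
    = (602 - 12.04) / 602 * 100
    = 589.96 / 602 * 100
    = 98%


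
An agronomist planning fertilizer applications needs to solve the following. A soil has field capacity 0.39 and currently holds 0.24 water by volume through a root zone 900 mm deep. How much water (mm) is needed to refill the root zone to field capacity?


SMD = (FC - theta) * D
    = (0.39 - 0.24) * 900
    = 0.150 * 900
    = 135 mm


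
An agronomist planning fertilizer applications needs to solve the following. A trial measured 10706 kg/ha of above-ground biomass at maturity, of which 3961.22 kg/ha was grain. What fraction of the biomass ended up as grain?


HI = grain_yield / biomass
   = 3961.22 / 10706
   = 0.37


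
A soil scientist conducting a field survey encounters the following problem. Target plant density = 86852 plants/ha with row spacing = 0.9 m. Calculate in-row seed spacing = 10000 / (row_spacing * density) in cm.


spacing = 10000 / (row_sp * density)
        = 10000 / (0.9 * 86852)
        = 10000 / 78166.80
        = 0.12793 m = 12.79 cm


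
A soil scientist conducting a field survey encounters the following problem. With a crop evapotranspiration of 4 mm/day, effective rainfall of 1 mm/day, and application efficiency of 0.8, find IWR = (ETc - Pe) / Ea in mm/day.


IWR = (ETc - Pe) / Ea
    = (4 - 1) / 0.8
    = 3 / 0.8
    = 3.75 mm/day


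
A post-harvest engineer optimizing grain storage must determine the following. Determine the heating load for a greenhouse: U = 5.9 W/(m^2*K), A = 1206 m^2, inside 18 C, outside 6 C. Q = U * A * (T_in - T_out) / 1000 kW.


dT = 18 - (6) = 12 K
Q = U * A * dT
  = 5.9 * 1206 * 12
  = 85384.80 W = 85.38 kW


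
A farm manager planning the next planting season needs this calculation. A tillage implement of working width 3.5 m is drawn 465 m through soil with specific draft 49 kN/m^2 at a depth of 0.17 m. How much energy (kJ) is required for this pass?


E = k * d * w * L
  = 49 * 0.17 * 3.5 * 465
  = 13557.08 kJ


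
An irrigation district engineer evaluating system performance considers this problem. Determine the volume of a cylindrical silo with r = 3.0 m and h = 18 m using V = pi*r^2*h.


V = pi * r^2 * h
  = pi * 3.0^2 * 18
  = pi * 9 * 18
  = 508.94 m^3


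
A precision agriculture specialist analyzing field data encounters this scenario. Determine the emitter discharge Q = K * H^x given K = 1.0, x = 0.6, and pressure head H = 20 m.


Q = K * H^x
  = 1.0 * 20^0.6
  = 1.0 * 6.0342
  = 6.03 L/h


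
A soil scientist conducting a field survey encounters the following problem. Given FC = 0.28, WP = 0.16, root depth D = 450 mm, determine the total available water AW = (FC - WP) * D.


AW = (FC - WP) * D
   = (0.28 - 0.16) * 450
   = 0.12 * 450
   = 54 mm


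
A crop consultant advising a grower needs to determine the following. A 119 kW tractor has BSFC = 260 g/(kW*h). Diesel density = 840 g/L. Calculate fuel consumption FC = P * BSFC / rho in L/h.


FC = P * BSFC / rho_fuel
   = 119 * 260 / 840
   = 30940 / 840
   = 36.83 L/h


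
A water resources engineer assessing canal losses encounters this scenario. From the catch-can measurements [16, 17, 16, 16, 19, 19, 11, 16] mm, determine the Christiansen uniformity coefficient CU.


xbar = 130 / 8 = 16.250
sum|xi - xbar| = 12.500
CU = 100 * (1 - 12.500 / (8 * 16.250))
   = 100 * (1 - 0.0962)
   = 90.38%


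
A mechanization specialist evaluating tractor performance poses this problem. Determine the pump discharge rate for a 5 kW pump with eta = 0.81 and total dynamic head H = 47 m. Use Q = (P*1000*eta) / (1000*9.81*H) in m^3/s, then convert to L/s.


Q = (P * 1000 * eta) / (rho * g * H)
  = (5 * 1000 * 0.81) / (1000 * 9.81 * 47)
  = 4050 / 461070
  = 0.00878 m^3/s = 8.78 L/s


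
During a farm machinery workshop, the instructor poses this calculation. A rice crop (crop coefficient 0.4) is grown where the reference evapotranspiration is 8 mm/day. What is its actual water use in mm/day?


ETc = Kc * ET0
    = 0.4 * 8
    = 3.20 mm/day


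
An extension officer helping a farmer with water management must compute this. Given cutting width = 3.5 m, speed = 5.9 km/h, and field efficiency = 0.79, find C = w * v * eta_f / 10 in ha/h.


C = w * v * eta_f / 10
  = 3.5 * 5.9 * 0.79 / 10
  = 16.31 / 10
  = 1.63 ha/h


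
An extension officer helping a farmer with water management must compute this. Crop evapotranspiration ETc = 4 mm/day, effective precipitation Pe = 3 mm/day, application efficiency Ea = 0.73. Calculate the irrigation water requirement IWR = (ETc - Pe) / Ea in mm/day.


IWR = (ETc - Pe) / Ea
    = (4 - 3) / 0.73
    = 1 / 0.73
    = 1.37 mm/day


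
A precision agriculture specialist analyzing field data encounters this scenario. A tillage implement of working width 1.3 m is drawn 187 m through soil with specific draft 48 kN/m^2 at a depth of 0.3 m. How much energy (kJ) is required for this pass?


E = k * d * w * L
  = 48 * 0.3 * 1.3 * 187
  = 3500.64 kJ


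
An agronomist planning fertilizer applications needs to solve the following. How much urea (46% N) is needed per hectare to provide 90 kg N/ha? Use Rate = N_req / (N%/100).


Rate = N_required / (N_content / 100)
     = 90 / (46 / 100)
     = 90 / 0.46
     = 195.65 kg/ha


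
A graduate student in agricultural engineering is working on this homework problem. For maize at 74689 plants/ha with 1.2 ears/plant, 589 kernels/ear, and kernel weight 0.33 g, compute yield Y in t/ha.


Y = density * ears * kernels * kw
  = 74689 * 1.2 * 589 * 0.33 g/ha
  = 17420761.12 g/ha
  = 17420.76 kg/ha = 17.42 t/ha


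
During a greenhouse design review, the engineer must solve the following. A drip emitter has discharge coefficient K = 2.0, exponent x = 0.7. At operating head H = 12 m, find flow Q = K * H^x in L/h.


Q = K * H^x
  = 2.0 * 12^0.7
  = 2.0 * 5.6941
  = 11.39 L/h


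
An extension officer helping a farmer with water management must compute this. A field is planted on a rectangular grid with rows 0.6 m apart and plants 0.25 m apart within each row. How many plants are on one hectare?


D = 10000 / (row_sp * plant_sp)
  = 10000 / (0.6 * 0.25)
  = 10000 / 0.1500
  = 66666.67 plants/ha


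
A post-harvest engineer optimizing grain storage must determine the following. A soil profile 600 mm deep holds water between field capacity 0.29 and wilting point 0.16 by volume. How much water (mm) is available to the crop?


AW = (FC - WP) * D
   = (0.29 - 0.16) * 600
   = 0.13 * 600
   = 78 mm


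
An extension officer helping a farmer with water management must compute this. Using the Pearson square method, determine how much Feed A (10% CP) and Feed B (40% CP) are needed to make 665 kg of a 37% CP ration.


parts_A = CP_b - target = 40 - 37 = 3
parts_B = target - CP_a = 37 - 10 = 27
total_parts = 3 + 27 = 30
Feed A = 665 * 3 / 30 = 66.50 kg
Feed B = 665 * 27 / 30 = 598.50 kg

66.50 kg


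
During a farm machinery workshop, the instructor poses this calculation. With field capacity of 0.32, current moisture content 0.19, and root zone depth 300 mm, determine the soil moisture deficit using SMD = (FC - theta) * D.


SMD = (FC - theta) * D
    = (0.32 - 0.19) * 300
    = 0.130 * 300
    = 39 mm


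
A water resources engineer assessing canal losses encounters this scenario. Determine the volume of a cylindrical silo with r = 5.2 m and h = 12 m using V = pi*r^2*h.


V = pi * r^2 * h
  = pi * 5.2^2 * 12
  = pi * 27.04 * 12
  = 1019.38 m^3


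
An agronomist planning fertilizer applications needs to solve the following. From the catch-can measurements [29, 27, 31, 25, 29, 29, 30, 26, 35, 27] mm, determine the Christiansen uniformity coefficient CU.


xbar = 288 / 10 = 28.800
sum|xi - xbar| = 20.400
CU = 100 * (1 - 20.400 / (10 * 28.800))
   = 100 * (1 - 0.0708)
   = 92.92%


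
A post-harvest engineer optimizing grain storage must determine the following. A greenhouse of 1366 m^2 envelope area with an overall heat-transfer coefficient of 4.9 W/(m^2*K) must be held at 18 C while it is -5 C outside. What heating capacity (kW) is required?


dT = 18 - (-5) = 23 K
Q = U * A * dT
  = 4.9 * 1366 * 23
  = 153948.20 W = 153.95 kW


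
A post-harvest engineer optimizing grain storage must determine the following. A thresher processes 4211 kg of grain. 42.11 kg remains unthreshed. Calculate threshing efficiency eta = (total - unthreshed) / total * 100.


eta = (total - unthreshed) / total * 100
    = (4211 - 42.11) / 4211 * 100
    = 4168.89 / 4211 * 100
    = 99%


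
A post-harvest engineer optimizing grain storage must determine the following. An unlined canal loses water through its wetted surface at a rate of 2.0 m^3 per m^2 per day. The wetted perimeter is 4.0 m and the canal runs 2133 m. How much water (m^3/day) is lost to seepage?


S = C * P * L
  = 2.0 * 4.0 * 2133
  = 17064 m^3/day


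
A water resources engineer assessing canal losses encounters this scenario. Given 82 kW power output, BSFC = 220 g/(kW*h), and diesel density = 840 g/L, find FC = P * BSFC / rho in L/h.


FC = P * BSFC / rho_fuel
   = 82 * 220 / 840
   = 18040 / 840
   = 21.48 L/h


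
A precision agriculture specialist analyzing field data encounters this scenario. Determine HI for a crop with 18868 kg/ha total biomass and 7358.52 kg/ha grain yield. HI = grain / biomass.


HI = grain_yield / biomass
   = 7358.52 / 18868
   = 0.39


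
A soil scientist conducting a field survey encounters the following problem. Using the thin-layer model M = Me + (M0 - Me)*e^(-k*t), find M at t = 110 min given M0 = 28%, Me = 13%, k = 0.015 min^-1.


M = Me + (M0 - Me) * e^(-k*t)
  = 13 + (28 - 13) * e^(-0.015*110)
  = 13 + 15 * e^(-1.650)
  = 13 + 15 * 0.19205
  = 13 + 2.8807
  = 15.88%


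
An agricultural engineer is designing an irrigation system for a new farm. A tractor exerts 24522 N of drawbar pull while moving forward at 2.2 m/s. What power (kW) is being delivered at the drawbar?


P = F * v / 1000
  = 24522 * 2.2 / 1000
  = 53948.40 / 1000
  = 53.95 kW


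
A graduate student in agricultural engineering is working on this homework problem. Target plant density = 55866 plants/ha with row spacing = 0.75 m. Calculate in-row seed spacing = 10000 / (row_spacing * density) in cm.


spacing = 10000 / (row_sp * density)
        = 10000 / (0.75 * 55866)
        = 10000 / 41899.50
        = 0.23867 m = 23.87 cm


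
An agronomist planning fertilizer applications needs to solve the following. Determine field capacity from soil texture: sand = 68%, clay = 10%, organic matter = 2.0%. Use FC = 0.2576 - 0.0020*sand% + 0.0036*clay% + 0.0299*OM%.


FC = 0.2576 - 0.0020*68 + 0.0036*10 + 0.0299*2.0
   = 0.2576 - 0.1360 + 0.0360 + 0.0598
   = 0.2174


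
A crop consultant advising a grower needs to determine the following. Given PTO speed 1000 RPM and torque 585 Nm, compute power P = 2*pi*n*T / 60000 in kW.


P = 2*pi*n*T / 60000
  = 2*pi * 1000 * 585 / 60000
  = 3675663.40 / 60000
  = 61.26 kW


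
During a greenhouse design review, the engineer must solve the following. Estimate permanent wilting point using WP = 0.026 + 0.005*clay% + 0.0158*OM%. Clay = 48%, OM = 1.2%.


WP = 0.026 + 0.005*48 + 0.0158*1.2
   = 0.026 + 0.2400 + 0.0190
   = 0.2850


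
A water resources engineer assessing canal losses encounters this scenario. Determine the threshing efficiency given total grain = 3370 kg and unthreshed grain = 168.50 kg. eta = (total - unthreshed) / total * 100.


eta = (total - unthreshed) / total * 100
    = (3370 - 168.50) / 3370 * 100
    = 3201.50 / 3370 * 100
    = 95%


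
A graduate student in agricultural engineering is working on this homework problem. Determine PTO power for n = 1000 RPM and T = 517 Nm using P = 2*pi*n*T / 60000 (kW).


P = 2*pi*n*T / 60000
  = 2*pi * 1000 * 517 / 60000
  = 3248406.80 / 60000
  = 54.14 kW


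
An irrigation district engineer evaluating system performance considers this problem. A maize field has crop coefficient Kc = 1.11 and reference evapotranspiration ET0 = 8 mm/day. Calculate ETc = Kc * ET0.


ETc = Kc * ET0
    = 1.11 * 8
    = 8.88 mm/day


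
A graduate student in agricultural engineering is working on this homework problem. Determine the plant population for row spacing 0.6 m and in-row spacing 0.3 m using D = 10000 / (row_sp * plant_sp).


D = 10000 / (row_sp * plant_sp)
  = 10000 / (0.6 * 0.3)
  = 10000 / 0.1800
  = 55555.56 plants/ha


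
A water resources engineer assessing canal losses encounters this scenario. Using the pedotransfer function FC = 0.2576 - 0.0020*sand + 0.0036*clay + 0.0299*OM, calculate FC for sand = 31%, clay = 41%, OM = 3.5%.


FC = 0.2576 - 0.0020*31 + 0.0036*41 + 0.0299*3.5
   = 0.2576 - 0.0620 + 0.1476 + 0.1047
   = 0.4479


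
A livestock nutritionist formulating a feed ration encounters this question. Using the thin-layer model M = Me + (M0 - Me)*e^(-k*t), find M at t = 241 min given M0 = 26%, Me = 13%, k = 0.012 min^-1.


M = Me + (M0 - Me) * e^(-k*t)
  = 13 + (26 - 13) * e^(-0.012*241)
  = 13 + 13 * e^(-2.892)
  = 13 + 13 * 0.05547
  = 13 + 0.7210
  = 13.72%


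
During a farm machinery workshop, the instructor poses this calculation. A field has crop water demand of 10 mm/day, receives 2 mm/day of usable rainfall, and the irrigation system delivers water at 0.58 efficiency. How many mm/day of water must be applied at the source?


IWR = (ETc - Pe) / Ea
    = (10 - 2) / 0.58
    = 8 / 0.58
    = 13.79 mm/day


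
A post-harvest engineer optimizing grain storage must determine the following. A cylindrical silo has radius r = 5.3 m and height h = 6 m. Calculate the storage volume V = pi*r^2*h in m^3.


V = pi * r^2 * h
  = pi * 5.3^2 * 6
  = pi * 28.09 * 6
  = 529.48 m^3


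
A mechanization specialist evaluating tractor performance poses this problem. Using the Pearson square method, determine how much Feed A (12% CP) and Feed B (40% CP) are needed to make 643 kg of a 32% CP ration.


parts_A = CP_b - target = 40 - 32 = 8
parts_B = target - CP_a = 32 - 12 = 20
total_parts = 8 + 20 = 28
Feed A = 643 * 8 / 28 = 183.71 kg
Feed B = 643 * 20 / 28 = 459.29 kg

183.71 kg


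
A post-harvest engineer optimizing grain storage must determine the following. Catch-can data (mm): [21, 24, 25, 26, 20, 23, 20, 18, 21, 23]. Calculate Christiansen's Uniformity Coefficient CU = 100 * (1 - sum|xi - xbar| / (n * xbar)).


xbar = 221 / 10 = 22.100
sum|xi - xbar| = 21
CU = 100 * (1 - 21 / (10 * 22.100))
   = 100 * (1 - 0.0950)
   = 90.50%


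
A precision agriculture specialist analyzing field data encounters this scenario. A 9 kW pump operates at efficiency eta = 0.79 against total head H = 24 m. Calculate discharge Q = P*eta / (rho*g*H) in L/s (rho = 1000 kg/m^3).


Q = (P * 1000 * eta) / (rho * g * H)
  = (9 * 1000 * 0.79) / (1000 * 9.81 * 24)
  = 7110 / 235440
  = 0.03020 m^3/s = 30.20 L/s


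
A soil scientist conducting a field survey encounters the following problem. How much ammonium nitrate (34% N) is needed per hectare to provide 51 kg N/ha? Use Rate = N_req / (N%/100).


Rate = N_required / (N_content / 100)
     = 51 / (34 / 100)
     = 51 / 0.34
     = 150 kg/ha


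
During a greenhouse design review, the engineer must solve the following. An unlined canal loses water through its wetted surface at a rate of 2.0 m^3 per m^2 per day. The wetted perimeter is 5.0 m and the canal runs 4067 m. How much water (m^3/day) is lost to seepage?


S = C * P * L
  = 2.0 * 5.0 * 4067
  = 40670 m^3/day


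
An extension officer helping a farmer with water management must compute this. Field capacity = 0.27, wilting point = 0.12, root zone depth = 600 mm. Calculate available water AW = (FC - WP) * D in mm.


AW = (FC - WP) * D
   = (0.27 - 0.12) * 600
   = 0.15 * 600
   = 90 mm


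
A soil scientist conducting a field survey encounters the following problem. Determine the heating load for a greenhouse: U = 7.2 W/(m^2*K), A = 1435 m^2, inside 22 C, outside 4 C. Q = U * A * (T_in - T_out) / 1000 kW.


dT = 22 - (4) = 18 K
Q = U * A * dT
  = 7.2 * 1435 * 18
  = 185976 W = 185.98 kW


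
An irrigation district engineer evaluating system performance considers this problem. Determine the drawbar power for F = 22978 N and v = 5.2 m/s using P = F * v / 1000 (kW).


P = F * v / 1000
  = 22978 * 5.2 / 1000
  = 119485.60 / 1000
  = 119.49 kW


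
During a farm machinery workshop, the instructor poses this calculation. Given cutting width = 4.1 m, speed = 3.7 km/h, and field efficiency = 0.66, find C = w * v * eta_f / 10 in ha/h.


C = w * v * eta_f / 10
  = 4.1 * 3.7 * 0.66 / 10
  = 10.01 / 10
  = 1.00 ha/h


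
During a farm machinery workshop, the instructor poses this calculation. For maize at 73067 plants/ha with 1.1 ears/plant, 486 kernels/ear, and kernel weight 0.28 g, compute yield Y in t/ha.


Y = density * ears * kernels * kw
  = 73067 * 1.1 * 486 * 0.28 g/ha
  = 10937253.10 g/ha
  = 10937.25 kg/ha = 10.94 t/ha


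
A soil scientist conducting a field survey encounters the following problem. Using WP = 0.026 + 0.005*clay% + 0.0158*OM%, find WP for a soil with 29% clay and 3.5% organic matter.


WP = 0.026 + 0.005*29 + 0.0158*3.5
   = 0.026 + 0.1450 + 0.0553
   = 0.2263


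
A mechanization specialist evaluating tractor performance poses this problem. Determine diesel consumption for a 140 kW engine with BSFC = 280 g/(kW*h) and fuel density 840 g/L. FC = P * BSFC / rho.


FC = P * BSFC / rho_fuel
   = 140 * 280 / 840
   = 39200 / 840
   = 46.67 L/h


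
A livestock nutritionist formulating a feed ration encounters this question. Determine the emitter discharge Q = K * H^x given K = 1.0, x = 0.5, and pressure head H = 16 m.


Q = K * H^x
  = 1.0 * 16^0.5
  = 1.0 * 4
  = 4 L/h


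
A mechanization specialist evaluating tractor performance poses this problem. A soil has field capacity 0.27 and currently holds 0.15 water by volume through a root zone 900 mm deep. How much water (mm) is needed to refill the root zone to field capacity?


SMD = (FC - theta) * D
    = (0.27 - 0.15) * 900
    = 0.120 * 900
    = 108 mm


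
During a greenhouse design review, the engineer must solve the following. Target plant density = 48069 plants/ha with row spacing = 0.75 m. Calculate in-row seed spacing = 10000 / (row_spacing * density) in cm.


spacing = 10000 / (row_sp * density)
        = 10000 / (0.75 * 48069)
        = 10000 / 36051.75
        = 0.27738 m = 27.74 cm


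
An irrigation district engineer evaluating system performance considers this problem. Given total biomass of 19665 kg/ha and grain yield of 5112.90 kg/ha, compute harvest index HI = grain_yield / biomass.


HI = grain_yield / biomass
   = 5112.90 / 19665
   = 0.26


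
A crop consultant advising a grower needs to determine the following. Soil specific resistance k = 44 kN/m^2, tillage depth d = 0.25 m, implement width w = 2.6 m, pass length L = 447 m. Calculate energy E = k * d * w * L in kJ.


E = k * d * w * L
  = 44 * 0.25 * 2.6 * 447
  = 12784.20 kJ


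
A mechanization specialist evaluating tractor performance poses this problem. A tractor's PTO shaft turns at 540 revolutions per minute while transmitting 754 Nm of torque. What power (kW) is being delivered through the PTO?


P = 2*pi*n*T / 60000
  = 2*pi * 540 * 754 / 60000
  = 2558261.73 / 60000
  = 42.64 kW


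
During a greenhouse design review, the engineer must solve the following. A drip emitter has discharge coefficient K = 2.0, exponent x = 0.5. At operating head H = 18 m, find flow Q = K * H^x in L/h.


Q = K * H^x
  = 2.0 * 18^0.5
  = 2.0 * 4.2426
  = 8.49 L/h


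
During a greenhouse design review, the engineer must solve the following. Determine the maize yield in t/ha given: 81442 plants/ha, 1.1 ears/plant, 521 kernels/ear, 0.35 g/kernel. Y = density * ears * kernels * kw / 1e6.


Y = density * ears * kernels * kw
  = 81442 * 1.1 * 521 * 0.35 g/ha
  = 16336043.57 g/ha
  = 16336.04 kg/ha = 16.34 t/ha


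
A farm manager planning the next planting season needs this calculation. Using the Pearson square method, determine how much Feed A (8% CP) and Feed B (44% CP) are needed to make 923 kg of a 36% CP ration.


parts_A = CP_b - target = 44 - 36 = 8
parts_B = target - CP_a = 36 - 8 = 28
total_parts = 8 + 28 = 36
Feed A = 923 * 8 / 36 = 205.11 kg
Feed B = 923 * 28 / 36 = 717.89 kg

205.11 kg


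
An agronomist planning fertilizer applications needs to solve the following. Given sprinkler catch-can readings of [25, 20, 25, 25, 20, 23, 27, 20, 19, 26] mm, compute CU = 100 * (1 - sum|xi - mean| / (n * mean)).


xbar = 230 / 10 = 23
sum|xi - xbar| = 26
CU = 100 * (1 - 26 / (10 * 23))
   = 100 * (1 - 0.1130)
   = 88.70%


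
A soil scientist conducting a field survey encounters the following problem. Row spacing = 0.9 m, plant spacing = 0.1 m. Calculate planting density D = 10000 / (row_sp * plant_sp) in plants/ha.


D = 10000 / (row_sp * plant_sp)
  = 10000 / (0.9 * 0.1)
  = 10000 / 0.0900
  = 111111.11 plants/ha


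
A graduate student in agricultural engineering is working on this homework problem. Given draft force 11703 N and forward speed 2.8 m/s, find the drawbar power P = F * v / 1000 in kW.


P = F * v / 1000
  = 11703 * 2.8 / 1000
  = 32768.40 / 1000
  = 32.77 kW


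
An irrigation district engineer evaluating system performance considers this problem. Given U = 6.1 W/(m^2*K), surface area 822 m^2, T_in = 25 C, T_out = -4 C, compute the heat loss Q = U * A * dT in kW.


dT = 25 - (-4) = 29 K
Q = U * A * dT
  = 6.1 * 822 * 29
  = 145411.80 W = 145.41 kW


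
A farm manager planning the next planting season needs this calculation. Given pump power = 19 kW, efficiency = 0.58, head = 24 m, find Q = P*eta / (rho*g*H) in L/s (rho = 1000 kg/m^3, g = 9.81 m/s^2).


Q = (P * 1000 * eta) / (rho * g * H)
  = (19 * 1000 * 0.58) / (1000 * 9.81 * 24)
  = 11020 / 235440
  = 0.04681 m^3/s = 46.81 L/s


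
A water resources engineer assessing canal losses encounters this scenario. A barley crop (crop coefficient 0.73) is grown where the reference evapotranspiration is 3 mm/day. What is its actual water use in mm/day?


ETc = Kc * ET0
    = 0.73 * 3
    = 2.19 mm/day


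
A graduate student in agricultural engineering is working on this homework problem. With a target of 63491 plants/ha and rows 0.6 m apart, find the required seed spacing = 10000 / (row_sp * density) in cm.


spacing = 10000 / (row_sp * density)
        = 10000 / (0.6 * 63491)
        = 10000 / 38094.60
        = 0.26250 m = 26.25 cm


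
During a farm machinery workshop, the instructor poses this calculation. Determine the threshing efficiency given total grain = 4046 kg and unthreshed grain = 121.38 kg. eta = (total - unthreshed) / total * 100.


eta = (total - unthreshed) / total * 100
    = (4046 - 121.38) / 4046 * 100
    = 3924.62 / 4046 * 100
    = 97%


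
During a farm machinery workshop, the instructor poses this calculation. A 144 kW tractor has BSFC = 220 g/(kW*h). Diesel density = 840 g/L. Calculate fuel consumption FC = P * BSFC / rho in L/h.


FC = P * BSFC / rho_fuel
   = 144 * 220 / 840
   = 31680 / 840
   = 37.71 L/h


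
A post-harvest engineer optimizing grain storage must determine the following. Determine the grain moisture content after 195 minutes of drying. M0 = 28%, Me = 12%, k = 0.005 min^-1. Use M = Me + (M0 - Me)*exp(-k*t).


M = Me + (M0 - Me) * e^(-k*t)
  = 12 + (28 - 12) * e^(-0.005*195)
  = 12 + 16 * e^(-0.975)
  = 12 + 16 * 0.37719
  = 12 + 6.0351
  = 18.04%


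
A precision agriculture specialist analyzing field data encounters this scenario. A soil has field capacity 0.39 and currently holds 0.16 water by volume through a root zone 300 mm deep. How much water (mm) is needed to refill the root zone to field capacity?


SMD = (FC - theta) * D
    = (0.39 - 0.16) * 300
    = 0.230 * 300
    = 69 mm


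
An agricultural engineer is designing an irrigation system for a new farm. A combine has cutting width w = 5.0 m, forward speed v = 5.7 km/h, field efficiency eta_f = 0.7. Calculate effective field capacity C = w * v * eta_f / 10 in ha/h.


C = w * v * eta_f / 10
  = 5.0 * 5.7 * 0.7 / 10
  = 19.95 / 10
  = 2.00 ha/h


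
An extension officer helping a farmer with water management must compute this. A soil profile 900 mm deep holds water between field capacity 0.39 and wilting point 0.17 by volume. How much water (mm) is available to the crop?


AW = (FC - WP) * D
   = (0.39 - 0.17) * 900
   = 0.22 * 900
   = 198 mm


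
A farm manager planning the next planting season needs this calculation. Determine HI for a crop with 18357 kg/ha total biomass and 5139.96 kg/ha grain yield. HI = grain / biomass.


HI = grain_yield / biomass
   = 5139.96 / 18357
   = 0.28


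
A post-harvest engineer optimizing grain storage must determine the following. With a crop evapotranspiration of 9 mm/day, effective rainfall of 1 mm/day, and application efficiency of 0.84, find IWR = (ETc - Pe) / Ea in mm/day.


IWR = (ETc - Pe) / Ea
    = (9 - 1) / 0.84
    = 8 / 0.84
    = 9.52 mm/day


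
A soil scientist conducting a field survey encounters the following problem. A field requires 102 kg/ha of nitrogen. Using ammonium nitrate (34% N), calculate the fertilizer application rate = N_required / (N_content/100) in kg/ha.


Rate = N_required / (N_content / 100)
     = 102 / (34 / 100)
     = 102 / 0.34
     = 300 kg/ha


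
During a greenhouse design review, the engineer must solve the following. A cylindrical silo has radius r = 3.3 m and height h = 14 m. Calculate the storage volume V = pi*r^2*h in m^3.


V = pi * r^2 * h
  = pi * 3.3^2 * 14
  = pi * 10.89 * 14
  = 478.97 m^3


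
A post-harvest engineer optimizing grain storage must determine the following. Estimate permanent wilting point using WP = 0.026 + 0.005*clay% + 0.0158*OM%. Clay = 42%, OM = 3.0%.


WP = 0.026 + 0.005*42 + 0.0158*3.0
   = 0.026 + 0.2100 + 0.0474
   = 0.2834


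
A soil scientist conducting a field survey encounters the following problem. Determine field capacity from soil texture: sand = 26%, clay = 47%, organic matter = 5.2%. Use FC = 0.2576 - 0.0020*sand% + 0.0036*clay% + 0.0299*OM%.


FC = 0.2576 - 0.0020*26 + 0.0036*47 + 0.0299*5.2
   = 0.2576 - 0.0520 + 0.1692 + 0.1555
   = 0.5303


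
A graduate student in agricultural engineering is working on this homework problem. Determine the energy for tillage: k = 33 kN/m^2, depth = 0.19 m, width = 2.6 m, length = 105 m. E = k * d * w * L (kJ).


E = k * d * w * L
  = 33 * 0.19 * 2.6 * 105
  = 1711.71 kJ


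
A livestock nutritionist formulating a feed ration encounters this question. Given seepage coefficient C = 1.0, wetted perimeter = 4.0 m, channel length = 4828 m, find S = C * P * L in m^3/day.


S = C * P * L
  = 1.0 * 4.0 * 4828
  = 19312 m^3/day


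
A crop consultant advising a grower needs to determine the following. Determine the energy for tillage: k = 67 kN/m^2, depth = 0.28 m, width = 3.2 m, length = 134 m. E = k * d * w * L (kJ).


E = k * d * w * L
  = 67 * 0.28 * 3.2 * 134
  = 8044.29 kJ


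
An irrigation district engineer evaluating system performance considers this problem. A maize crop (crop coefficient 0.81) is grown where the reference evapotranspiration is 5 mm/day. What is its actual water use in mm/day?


ETc = Kc * ET0
    = 0.81 * 5
    = 4.05 mm/day


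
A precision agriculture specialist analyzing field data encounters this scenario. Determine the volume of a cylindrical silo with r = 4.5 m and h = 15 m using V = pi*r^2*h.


V = pi * r^2 * h
  = pi * 4.5^2 * 15
  = pi * 20.25 * 15
  = 954.26 m^3


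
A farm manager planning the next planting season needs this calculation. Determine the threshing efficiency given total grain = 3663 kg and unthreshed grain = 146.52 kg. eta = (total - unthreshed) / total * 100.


eta = (total - unthreshed) / total * 100
    = (3663 - 146.52) / 3663 * 100
    = 3516.48 / 3663 * 100
    = 96%


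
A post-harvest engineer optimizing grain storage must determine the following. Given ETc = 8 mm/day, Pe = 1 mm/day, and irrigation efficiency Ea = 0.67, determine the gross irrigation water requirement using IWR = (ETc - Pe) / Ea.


IWR = (ETc - Pe) / Ea
    = (8 - 1) / 0.67
    = 7 / 0.67
    = 10.45 mm/day


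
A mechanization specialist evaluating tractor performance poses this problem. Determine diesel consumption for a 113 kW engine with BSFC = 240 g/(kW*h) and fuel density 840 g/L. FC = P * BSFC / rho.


FC = P * BSFC / rho_fuel
   = 113 * 240 / 840
   = 27120 / 840
   = 32.29 L/h


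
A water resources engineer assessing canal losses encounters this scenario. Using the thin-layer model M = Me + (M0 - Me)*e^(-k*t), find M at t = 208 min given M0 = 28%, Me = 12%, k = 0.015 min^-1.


M = Me + (M0 - Me) * e^(-k*t)
  = 12 + (28 - 12) * e^(-0.015*208)
  = 12 + 16 * e^(-3.120)
  = 12 + 16 * 0.04416
  = 12 + 0.7065
  = 12.71%


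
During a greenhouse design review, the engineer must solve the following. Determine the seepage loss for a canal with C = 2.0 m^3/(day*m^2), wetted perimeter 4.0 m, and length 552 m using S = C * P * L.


S = C * P * L
  = 2.0 * 4.0 * 552
  = 4416 m^3/day


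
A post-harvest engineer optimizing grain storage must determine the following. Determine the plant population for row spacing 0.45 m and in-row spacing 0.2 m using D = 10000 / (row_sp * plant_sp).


D = 10000 / (row_sp * plant_sp)
  = 10000 / (0.45 * 0.2)
  = 10000 / 0.0900
  = 111111.11 plants/ha


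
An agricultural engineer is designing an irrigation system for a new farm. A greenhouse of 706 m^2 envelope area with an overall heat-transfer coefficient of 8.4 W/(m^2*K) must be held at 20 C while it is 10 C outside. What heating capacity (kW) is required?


dT = 20 - (10) = 10 K
Q = U * A * dT
  = 8.4 * 706 * 10
  = 59304 W = 59.30 kW


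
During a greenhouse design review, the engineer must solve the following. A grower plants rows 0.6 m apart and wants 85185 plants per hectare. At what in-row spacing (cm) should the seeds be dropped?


spacing = 10000 / (row_sp * density)
        = 10000 / (0.6 * 85185)
        = 10000 / 51111
        = 0.19565 m = 19.57 cm


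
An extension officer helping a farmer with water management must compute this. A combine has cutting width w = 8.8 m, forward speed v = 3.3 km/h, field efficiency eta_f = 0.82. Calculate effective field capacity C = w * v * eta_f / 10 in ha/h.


C = w * v * eta_f / 10
  = 8.8 * 3.3 * 0.82 / 10
  = 23.81 / 10
  = 2.38 ha/h


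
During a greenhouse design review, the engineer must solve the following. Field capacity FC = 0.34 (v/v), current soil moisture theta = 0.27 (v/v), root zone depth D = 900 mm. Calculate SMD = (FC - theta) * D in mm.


SMD = (FC - theta) * D
    = (0.34 - 0.27) * 900
    = 0.070 * 900
    = 63 mm


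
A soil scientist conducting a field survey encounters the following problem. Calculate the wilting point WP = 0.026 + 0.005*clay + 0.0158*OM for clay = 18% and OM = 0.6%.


WP = 0.026 + 0.005*18 + 0.0158*0.6
   = 0.026 + 0.0900 + 0.0095
   = 0.1255


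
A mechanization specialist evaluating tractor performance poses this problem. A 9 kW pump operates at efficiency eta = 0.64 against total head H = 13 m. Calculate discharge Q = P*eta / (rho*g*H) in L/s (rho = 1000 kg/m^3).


Q = (P * 1000 * eta) / (rho * g * H)
  = (9 * 1000 * 0.64) / (1000 * 9.81 * 13)
  = 5760 / 127530
  = 0.04517 m^3/s = 45.17 L/s


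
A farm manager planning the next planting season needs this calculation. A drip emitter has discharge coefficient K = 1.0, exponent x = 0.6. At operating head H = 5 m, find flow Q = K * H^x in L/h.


Q = K * H^x
  = 1.0 * 5^0.6
  = 1.0 * 2.6265
  = 2.63 L/h


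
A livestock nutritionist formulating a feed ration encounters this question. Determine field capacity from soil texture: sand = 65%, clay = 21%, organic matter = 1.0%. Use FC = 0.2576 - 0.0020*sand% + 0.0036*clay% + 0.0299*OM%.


FC = 0.2576 - 0.0020*65 + 0.0036*21 + 0.0299*1.0
   = 0.2576 - 0.1300 + 0.0756 + 0.0299
   = 0.2331


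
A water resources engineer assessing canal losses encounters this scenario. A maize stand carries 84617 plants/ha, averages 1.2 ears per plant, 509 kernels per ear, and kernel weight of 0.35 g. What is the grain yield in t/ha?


Y = density * ears * kernels * kw
  = 84617 * 1.2 * 509 * 0.35 g/ha
  = 18089422.26 g/ha
  = 18089.42 kg/ha = 18.09 t/ha


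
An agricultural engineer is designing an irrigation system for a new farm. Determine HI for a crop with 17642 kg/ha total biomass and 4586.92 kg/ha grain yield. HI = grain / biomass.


HI = grain_yield / biomass
   = 4586.92 / 17642
   = 0.26


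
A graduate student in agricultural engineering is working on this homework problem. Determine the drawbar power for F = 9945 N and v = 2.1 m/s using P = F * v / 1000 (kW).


P = F * v / 1000
  = 9945 * 2.1 / 1000
  = 20884.50 / 1000
  = 20.88 kW


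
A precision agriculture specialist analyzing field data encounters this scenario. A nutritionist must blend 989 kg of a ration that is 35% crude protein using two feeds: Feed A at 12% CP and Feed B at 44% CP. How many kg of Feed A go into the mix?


parts_A = CP_b - target = 44 - 35 = 9
parts_B = target - CP_a = 35 - 12 = 23
total_parts = 9 + 23 = 32
Feed A = 989 * 9 / 32 = 278.16 kg
Feed B = 989 * 23 / 32 = 710.84 kg

278.16 kg


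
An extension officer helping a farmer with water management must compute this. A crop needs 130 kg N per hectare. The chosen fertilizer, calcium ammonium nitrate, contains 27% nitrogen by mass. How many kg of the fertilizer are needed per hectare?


Rate = N_required / (N_content / 100)
     = 130 / (27 / 100)
     = 130 / 0.27
     = 481.48 kg/ha


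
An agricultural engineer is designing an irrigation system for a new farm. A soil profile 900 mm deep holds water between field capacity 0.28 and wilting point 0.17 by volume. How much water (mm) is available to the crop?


AW = (FC - WP) * D
   = (0.28 - 0.17) * 900
   = 0.11 * 900
   = 99 mm


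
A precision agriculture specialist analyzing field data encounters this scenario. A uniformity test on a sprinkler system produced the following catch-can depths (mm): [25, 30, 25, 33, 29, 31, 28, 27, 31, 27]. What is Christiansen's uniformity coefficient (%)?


xbar = 286 / 10 = 28.600
sum|xi - xbar| = 22
CU = 100 * (1 - 22 / (10 * 28.600))
   = 100 * (1 - 0.0769)
   = 92.31%


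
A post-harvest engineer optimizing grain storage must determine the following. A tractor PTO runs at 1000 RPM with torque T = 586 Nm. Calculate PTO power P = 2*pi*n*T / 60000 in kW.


P = 2*pi*n*T / 60000
  = 2*pi * 1000 * 586 / 60000
  = 3681946.59 / 60000
  = 61.37 kW


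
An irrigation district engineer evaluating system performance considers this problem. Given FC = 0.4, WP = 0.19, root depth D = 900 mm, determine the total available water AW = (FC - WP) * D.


AW = (FC - WP) * D
   = (0.4 - 0.19) * 900
   = 0.21 * 900
   = 189 mm


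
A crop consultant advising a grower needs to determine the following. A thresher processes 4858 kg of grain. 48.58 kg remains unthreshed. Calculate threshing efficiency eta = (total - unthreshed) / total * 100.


eta = (total - unthreshed) / total * 100
    = (4858 - 48.58) / 4858 * 100
    = 4809.42 / 4858 * 100
    = 99%


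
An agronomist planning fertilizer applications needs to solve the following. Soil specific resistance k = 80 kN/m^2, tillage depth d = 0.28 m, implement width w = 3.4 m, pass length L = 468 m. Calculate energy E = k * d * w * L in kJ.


E = k * d * w * L
  = 80 * 0.28 * 3.4 * 468
  = 35642.88 kJ


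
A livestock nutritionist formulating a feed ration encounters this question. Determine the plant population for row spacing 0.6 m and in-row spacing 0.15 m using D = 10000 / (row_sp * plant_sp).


D = 10000 / (row_sp * plant_sp)
  = 10000 / (0.6 * 0.15)
  = 10000 / 0.0900
  = 111111.11 plants/ha


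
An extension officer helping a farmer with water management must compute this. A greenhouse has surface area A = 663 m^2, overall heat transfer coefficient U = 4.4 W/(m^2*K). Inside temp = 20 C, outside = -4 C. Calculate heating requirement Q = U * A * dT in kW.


dT = 20 - (-4) = 24 K
Q = U * A * dT
  = 4.4 * 663 * 24
  = 70012.80 W = 70.01 kW


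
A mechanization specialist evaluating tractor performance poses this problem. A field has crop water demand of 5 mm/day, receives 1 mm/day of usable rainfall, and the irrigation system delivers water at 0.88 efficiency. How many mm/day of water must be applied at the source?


IWR = (ETc - Pe) / Ea
    = (5 - 1) / 0.88
    = 4 / 0.88
    = 4.55 mm/day


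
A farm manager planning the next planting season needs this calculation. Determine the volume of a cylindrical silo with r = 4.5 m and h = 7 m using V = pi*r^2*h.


V = pi * r^2 * h
  = pi * 4.5^2 * 7
  = pi * 20.25 * 7
  = 445.32 m^3


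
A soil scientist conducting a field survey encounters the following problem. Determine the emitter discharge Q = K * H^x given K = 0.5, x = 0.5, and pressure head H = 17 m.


Q = K * H^x
  = 0.5 * 17^0.5
  = 0.5 * 4.1231
  = 2.06 L/h


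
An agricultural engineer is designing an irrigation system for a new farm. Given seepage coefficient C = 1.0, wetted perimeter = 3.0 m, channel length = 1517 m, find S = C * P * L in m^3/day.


S = C * P * L
  = 1.0 * 3.0 * 1517
  = 4551 m^3/day


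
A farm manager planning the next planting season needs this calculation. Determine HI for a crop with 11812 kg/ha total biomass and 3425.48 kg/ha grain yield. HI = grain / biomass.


HI = grain_yield / biomass
   = 3425.48 / 11812
   = 0.29


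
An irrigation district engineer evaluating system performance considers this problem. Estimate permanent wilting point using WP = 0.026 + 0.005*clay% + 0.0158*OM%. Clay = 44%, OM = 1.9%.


WP = 0.026 + 0.005*44 + 0.0158*1.9
   = 0.026 + 0.2200 + 0.0300
   = 0.2760
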